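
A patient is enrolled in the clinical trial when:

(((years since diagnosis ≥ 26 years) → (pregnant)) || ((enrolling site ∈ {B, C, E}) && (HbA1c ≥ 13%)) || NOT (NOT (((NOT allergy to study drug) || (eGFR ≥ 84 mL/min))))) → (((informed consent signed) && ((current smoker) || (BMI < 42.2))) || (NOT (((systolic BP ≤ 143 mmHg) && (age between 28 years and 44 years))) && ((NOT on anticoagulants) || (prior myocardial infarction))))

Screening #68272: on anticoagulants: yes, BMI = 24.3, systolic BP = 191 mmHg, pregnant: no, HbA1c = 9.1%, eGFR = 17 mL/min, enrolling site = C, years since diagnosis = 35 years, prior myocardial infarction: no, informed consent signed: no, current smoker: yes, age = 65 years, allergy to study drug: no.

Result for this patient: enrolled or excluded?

Atomic conditions:
  years since diagnosis ≥ 26 years: 35 ≥ 26 is true
  pregnant: no → false
  enrolling site ∈ {B, C, E}: C is in the set → true
  HbA1c ≥ 13%: 9.1 ≥ 13 is false
  NOT allergy to study drug: no → true
  eGFR ≥ 84 mL/min: 17 ≥ 84 is false
  informed consent signed: no → false
  current smoker: yes → true
  BMI < 42.2: 24.3 < 42.2 is true
  systolic BP ≤ 143 mmHg: 191 ≤ 143 is false
  age between 28 years and 44 years: 65 in [28, 44] is false
  NOT on anticoagulants: yes → false
  prior myocardial infarction: no → false
Combine:
[1.1] true → false = false
[1.2] true AND false = false
[1.3.1.1] true OR false = true
[1.3.1] NOT true = false
[1.3] NOT false = true
[1] false OR false OR true = true
[2.1.2] true OR true = true
[2.1] false AND true = false
[2.2.1.1] false AND false = false
[2.2.1] NOT false = true
[2.2.2] false OR false = false
[2.2] true AND false = false
[2] false OR false = false
[root] true → false = false
Overall: false → excluded

Excluded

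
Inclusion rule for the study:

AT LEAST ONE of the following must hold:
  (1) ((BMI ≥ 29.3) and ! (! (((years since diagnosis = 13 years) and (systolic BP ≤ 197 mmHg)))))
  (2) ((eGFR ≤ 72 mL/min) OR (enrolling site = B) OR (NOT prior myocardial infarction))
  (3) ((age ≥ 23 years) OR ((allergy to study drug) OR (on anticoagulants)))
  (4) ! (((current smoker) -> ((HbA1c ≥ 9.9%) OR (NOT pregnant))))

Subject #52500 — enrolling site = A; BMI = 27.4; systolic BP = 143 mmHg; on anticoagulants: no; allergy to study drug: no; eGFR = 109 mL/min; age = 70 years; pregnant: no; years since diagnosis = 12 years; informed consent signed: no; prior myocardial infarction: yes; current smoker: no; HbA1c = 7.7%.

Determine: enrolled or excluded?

Atomic conditions:
  BMI ≥ 29.3: 27.4 ≥ 29.3 is false
  years since diagnosis = 13 years: 12 == 13 is false
  systolic BP ≤ 197 mmHg: 143 ≤ 197 is true
  eGFR ≤ 72 mL/min: 109 ≤ 72 is false
  enrolling site = B: A == B is false
  NOT prior myocardial infarction: yes → false
  age ≥ 23 years: 70 ≥ 23 is true
  allergy to study drug: no → false
  on anticoagulants: no → false
  current smoker: no → false
  HbA1c ≥ 9.9%: 7.7 ≥ 9.9 is false
  NOT pregnant: no → true
Combine:
[1.2.1.1] false AND true = false
[1.2.1] NOT false = true
[1.2] NOT true = false
[1] false AND false = false
[2] false OR false OR false = false
[3.2] false OR false = false
[3] true OR false = true
[4.1.2] false OR true = true
[4.1] false → true (antecedent false ⇒ implication holds) = true
[4] NOT true = false
[root] false OR false OR true OR false = true
Overall: true → enrolled

Enrolled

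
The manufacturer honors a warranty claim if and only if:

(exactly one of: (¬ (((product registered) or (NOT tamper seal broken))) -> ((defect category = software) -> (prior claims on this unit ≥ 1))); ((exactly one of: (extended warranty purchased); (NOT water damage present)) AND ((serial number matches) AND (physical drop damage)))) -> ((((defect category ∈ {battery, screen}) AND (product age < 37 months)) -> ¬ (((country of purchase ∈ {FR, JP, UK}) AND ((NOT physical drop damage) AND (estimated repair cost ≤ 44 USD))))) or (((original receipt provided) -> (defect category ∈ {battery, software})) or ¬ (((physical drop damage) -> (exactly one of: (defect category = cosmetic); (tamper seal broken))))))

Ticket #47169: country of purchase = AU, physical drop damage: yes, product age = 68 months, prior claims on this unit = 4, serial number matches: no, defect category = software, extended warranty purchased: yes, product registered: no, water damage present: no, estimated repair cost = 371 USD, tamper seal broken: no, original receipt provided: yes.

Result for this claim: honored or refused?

Atomic conditions:
  product registered: no → false
  NOT tamper seal broken: no → true
  defect category = software: software == software is true
  prior claims on this unit ≥ 1: 4 ≥ 1 is true
  extended warranty purchased: yes → true
  NOT water damage present: no → true
  serial number matches: no → false
  physical drop damage: yes → true
  defect category ∈ {battery, screen}: software is not in the set → false
  product age < 37 months: 68 < 37 is false
  country of purchase ∈ {FR, JP, UK}: AU is not in the set → false
  NOT physical drop damage: yes → false
  estimated repair cost ≤ 44 USD: 371 ≤ 44 is false
  original receipt provided: yes → true
  defect category ∈ {battery, software}: software is in the set → true
  defect category = cosmetic: software == cosmetic is false
  tamper seal broken: no → false
Combine:
[1.1.1.1] false OR true = true
[1.1.1] NOT true = false
[1.1.2] true → true = true
[1.1] false → true (antecedent false ⇒ implication holds) = true
[1.2.1] exactly-one(true, true) = false
[1.2.2] false AND true = false
[1.2] false AND false = false
[1] exactly-one(true, false) = true
[2.1.1] false AND false = false
[2.1.2.1.2] false AND false = false
[2.1.2.1] false AND false = false
[2.1.2] NOT false = true
[2.1] false → true (antecedent false ⇒ implication holds) = true
[2.2.1] true → true = true
[2.2.2.1.2] exactly-one(false, false) = false
[2.2.2.1] true → false = false
[2.2.2] NOT false = true
[2.2] true OR true = true
[2] true OR true = true
[root] true → true = true
Overall: true → honored

Honored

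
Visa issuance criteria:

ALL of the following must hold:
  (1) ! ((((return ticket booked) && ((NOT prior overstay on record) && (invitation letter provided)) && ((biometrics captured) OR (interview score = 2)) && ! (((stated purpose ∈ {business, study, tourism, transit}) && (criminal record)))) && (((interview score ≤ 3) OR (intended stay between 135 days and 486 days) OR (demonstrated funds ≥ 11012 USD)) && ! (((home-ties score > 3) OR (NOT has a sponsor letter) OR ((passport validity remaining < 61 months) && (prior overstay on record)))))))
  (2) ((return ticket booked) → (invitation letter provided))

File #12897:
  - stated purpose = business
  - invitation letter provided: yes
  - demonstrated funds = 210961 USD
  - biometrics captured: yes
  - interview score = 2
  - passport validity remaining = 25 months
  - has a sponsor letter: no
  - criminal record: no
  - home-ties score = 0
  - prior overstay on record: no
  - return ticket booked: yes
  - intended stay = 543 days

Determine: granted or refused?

Granted

Atomic conditions:
  return ticket booked: yes → true
  NOT prior overstay on record: no → true
  invitation letter provided: yes → true
  biometrics captured: yes → true
  interview score = 2: 2 == 2 is true
  stated purpose ∈ {business, study, tourism, transit}: business is in the set → true
  criminal record: no → false
  interview score ≤ 3: 2 ≤ 3 is true
  intended stay between 135 days and 486 days: 543 in [135, 486] is false
  demonstrated funds ≥ 11012 USD: 210961 ≥ 11012 is true
  home-ties score > 3: 0 > 3 is false
  NOT has a sponsor letter: no → true
  passport validity remaining < 61 months: 25 < 61 is true
  prior overstay on record: no → false
Combine:
[1.1.1.2] true AND true = true
[1.1.1.3] true OR true = true
[1.1.1.4.1] true AND false = false
[1.1.1.4] NOT false = true
[1.1.1] true AND true AND true AND true = true
[1.1.2.1] true OR false OR true = true
[1.1.2.2.1.3] true AND false = false
[1.1.2.2.1] false OR true OR false = true
[1.1.2.2] NOT true = false
[1.1.2] true AND false = false
[1.1] true AND false = false
[1] NOT false = true
[2] true → true = true
[root] true AND true = true
Overall: true → granted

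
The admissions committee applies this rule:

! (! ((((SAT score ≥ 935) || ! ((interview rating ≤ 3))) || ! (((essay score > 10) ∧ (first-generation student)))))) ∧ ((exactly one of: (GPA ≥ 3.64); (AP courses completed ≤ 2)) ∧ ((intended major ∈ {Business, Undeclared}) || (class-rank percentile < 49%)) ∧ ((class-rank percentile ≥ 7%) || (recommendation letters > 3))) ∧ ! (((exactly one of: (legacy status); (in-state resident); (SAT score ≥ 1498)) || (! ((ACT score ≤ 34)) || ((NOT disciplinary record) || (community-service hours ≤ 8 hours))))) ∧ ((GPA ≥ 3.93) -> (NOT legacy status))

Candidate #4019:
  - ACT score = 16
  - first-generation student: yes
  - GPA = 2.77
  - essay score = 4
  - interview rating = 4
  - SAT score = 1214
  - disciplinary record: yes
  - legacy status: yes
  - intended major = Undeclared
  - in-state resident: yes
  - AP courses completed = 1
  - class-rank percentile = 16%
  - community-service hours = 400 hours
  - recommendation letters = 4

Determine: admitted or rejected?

Atomic conditions:
  SAT score ≥ 935: 1214 ≥ 935 is true
  interview rating ≤ 3: 4 ≤ 3 is false
  essay score > 10: 4 > 10 is false
  first-generation student: yes → true
  GPA ≥ 3.64: 2.77 ≥ 3.64 is false
  AP courses completed ≤ 2: 1 ≤ 2 is true
  intended major ∈ {Business, Undeclared}: Undeclared is in the set → true
  class-rank percentile < 49%: 16 < 49 is true
  class-rank percentile ≥ 7%: 16 ≥ 7 is true
  recommendation letters > 3: 4 > 3 is true
  legacy status: yes → true
  in-state resident: yes → true
  SAT score ≥ 1498: 1214 ≥ 1498 is false
  ACT score ≤ 34: 16 ≤ 34 is true
  NOT disciplinary record: yes → false
  community-service hours ≤ 8 hours: 400 ≤ 8 is false
  GPA ≥ 3.93: 2.77 ≥ 3.93 is false
  NOT legacy status: yes → false
Combine:
[1.1.1.1.2] NOT false = true
[1.1.1.1] true OR true = true
[1.1.1.2.1] false AND true = false
[1.1.1.2] NOT false = true
[1.1.1] true OR true = true
[1.1] NOT true = false
[1] NOT false = true
[2.1] exactly-one(false, true) = true
[2.2] true OR true = true
[2.3] true OR true = true
[2] true AND true AND true = true
[3.1.1] exactly-one(true, true, false) = false
[3.1.2.1] NOT true = false
[3.1.2.2] false OR false = false
[3.1.2] false OR false = false
[3.1] false OR false = false
[3] NOT false = true
[4] false → false (antecedent false ⇒ implication holds) = true
[root] true AND true AND true AND true = true
Overall: true → admitted

Admitted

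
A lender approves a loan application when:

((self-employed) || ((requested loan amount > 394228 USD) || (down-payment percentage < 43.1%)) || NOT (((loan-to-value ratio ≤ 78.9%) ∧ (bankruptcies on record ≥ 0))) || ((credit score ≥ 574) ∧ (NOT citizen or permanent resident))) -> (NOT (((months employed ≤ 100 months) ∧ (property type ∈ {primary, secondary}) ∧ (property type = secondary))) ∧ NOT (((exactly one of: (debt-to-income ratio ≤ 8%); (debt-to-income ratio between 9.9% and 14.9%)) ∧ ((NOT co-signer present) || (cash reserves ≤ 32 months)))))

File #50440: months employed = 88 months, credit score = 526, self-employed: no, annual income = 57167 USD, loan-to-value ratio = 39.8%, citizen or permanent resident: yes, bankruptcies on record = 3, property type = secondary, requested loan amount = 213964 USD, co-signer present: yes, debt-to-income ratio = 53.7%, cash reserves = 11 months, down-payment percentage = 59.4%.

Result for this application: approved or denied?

Atomic conditions:
  self-employed: no → false
  requested loan amount > 394228 USD: 213964 > 394228 is false
  down-payment percentage < 43.1%: 59.4 < 43.1 is false
  loan-to-value ratio ≤ 78.9%: 39.8 ≤ 78.9 is true
  bankruptcies on record ≥ 0: 3 ≥ 0 is true
  credit score ≥ 574: 526 ≥ 574 is false
  NOT citizen or permanent resident: yes → false
  months employed ≤ 100 months: 88 ≤ 100 is true
  property type ∈ {primary, secondary}: secondary is in the set → true
  property type = secondary: secondary == secondary is true
  debt-to-income ratio ≤ 8%: 53.7 ≤ 8 is false
  debt-to-income ratio between 9.9% and 14.9%: 53.7 in [9.9, 14.9] is false
  NOT co-signer present: yes → false
  cash reserves ≤ 32 months: 11 ≤ 32 is true
Combine:
[1.2] false OR false = false
[1.3.1] true AND true = true
[1.3] NOT true = false
[1.4] false AND false = false
[1] false OR false OR false OR false = false
[2.1.1] true AND true AND true = true
[2.1] NOT true = false
[2.2.1.1] exactly-one(false, false) = false
[2.2.1.2] false OR true = true
[2.2.1] false AND true = false
[2.2] NOT false = true
[2] false AND true = false
[root] false → false (antecedent false ⇒ implication holds) = true
Overall: true → approved

Approved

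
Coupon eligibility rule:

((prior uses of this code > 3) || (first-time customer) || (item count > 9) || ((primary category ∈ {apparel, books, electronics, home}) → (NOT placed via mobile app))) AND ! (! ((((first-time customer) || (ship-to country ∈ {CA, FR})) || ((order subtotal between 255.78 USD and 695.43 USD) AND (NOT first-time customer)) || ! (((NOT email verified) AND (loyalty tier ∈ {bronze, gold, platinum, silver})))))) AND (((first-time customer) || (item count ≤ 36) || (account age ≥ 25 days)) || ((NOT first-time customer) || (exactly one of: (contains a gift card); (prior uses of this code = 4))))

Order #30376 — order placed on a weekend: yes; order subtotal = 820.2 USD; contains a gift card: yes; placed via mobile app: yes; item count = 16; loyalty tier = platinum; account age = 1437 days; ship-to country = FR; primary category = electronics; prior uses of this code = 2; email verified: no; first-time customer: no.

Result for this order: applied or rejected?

Atomic conditions:
  prior uses of this code > 3: 2 > 3 is false
  first-time customer: no → false
  item count > 9: 16 > 9 is true
  primary category ∈ {apparel, books, electronics, home}: electronics is in the set → true
  NOT placed via mobile app: yes → false
  ship-to country ∈ {CA, FR}: FR is in the set → true
  order subtotal between 255.78 USD and 695.43 USD: 820.2 in [255.78, 695.43] is false
  NOT first-time customer: no → true
  NOT email verified: no → true
  loyalty tier ∈ {bronze, gold, platinum, silver}: platinum is in the set → true
  item count ≤ 36: 16 ≤ 36 is true
  account age ≥ 25 days: 1437 ≥ 25 is true
  contains a gift card: yes → true
  prior uses of this code = 4: 2 == 4 is false
Combine:
[1.4] true → false = false
[1] false OR false OR true OR false = true
[2.1.1.1] false OR true = true
[2.1.1.2] false AND true = false
[2.1.1.3.1] true AND true = true
[2.1.1.3] NOT true = false
[2.1.1] true OR false OR false = true
[2.1] NOT true = false
[2] NOT false = true
[3.1] false OR true OR true = true
[3.2.2] exactly-one(true, false) = true
[3.2] true OR true = true
[3] true OR true = true
[root] true AND true AND true = true
Overall: true → applied

Applied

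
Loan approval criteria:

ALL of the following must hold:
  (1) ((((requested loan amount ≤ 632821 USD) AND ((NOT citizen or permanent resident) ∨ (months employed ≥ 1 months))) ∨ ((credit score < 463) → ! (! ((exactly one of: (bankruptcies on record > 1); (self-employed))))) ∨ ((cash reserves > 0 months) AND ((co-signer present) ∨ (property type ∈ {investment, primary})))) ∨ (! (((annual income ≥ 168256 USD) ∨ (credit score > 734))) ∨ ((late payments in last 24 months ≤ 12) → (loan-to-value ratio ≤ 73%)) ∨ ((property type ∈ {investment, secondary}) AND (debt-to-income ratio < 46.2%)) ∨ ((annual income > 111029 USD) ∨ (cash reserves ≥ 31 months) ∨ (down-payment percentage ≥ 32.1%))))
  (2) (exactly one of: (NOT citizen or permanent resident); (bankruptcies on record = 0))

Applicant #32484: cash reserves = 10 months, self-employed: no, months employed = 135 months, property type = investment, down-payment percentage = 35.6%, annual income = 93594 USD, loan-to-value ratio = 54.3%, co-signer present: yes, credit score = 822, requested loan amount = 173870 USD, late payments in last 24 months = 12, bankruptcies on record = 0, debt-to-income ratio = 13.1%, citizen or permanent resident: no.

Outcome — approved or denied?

Atomic conditions:
  requested loan amount ≤ 632821 USD: 173870 ≤ 632821 is true
  NOT citizen or permanent resident: no → true
  months employed ≥ 1 months: 135 ≥ 1 is true
  credit score < 463: 822 < 463 is false
  bankruptcies on record > 1: 0 > 1 is false
  self-employed: no → false
  cash reserves > 0 months: 10 > 0 is true
  co-signer present: yes → true
  property type ∈ {investment, primary}: investment is in the set → true
  annual income ≥ 168256 USD: 93594 ≥ 168256 is false
  credit score > 734: 822 > 734 is true
  late payments in last 24 months ≤ 12: 12 ≤ 12 is true
  loan-to-value ratio ≤ 73%: 54.3 ≤ 73 is true
  property type ∈ {investment, secondary}: investment is in the set → true
  debt-to-income ratio < 46.2%: 13.1 < 46.2 is true
  annual income > 111029 USD: 93594 > 111029 is false
  cash reserves ≥ 31 months: 10 ≥ 31 is false
  down-payment percentage ≥ 32.1%: 35.6 ≥ 32.1 is true
  bankruptcies on record = 0: 0 == 0 is true
Combine:
[1.1.1.2] true OR true = true
[1.1.1] true AND true = true
[1.1.2.2.1.1] exactly-one(false, false) = false
[1.1.2.2.1] NOT false = true
[1.1.2.2] NOT true = false
[1.1.2] false → false (antecedent false ⇒ implication holds) = true
[1.1.3.2] true OR true = true
[1.1.3] true AND true = true
[1.1] true OR true OR true = true
[1.2.1.1] false OR true = true
[1.2.1] NOT true = false
[1.2.2] true → true = true
[1.2.3] true AND true = true
[1.2.4] false OR false OR true = true
[1.2] false OR true OR true OR true = true
[1] true OR true = true
[2] exactly-one(true, true) = false
[root] true AND false = false
Overall: false → denied

Denied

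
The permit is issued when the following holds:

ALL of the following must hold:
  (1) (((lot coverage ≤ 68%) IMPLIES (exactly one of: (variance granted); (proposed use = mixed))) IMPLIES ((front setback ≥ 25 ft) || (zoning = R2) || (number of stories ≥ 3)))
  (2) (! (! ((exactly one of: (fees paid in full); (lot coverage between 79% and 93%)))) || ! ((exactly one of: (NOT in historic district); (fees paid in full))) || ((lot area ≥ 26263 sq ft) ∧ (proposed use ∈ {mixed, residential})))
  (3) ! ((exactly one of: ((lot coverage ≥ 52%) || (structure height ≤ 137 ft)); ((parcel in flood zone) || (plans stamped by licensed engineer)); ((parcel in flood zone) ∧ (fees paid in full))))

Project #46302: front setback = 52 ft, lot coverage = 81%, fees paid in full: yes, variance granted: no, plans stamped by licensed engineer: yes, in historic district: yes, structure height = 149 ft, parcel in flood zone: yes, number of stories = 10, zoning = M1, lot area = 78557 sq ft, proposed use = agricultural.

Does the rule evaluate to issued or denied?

Atomic conditions:
  lot coverage ≤ 68%: 81 ≤ 68 is false
  variance granted: no → false
  proposed use = mixed: agricultural == mixed is false
  front setback ≥ 25 ft: 52 ≥ 25 is true
  zoning = R2: M1 == R2 is false
  number of stories ≥ 3: 10 ≥ 3 is true
  fees paid in full: yes → true
  lot coverage between 79% and 93%: 81 in [79, 93] is true
  NOT in historic district: yes → false
  lot area ≥ 26263 sq ft: 78557 ≥ 26263 is true
  proposed use ∈ {mixed, residential}: agricultural is not in the set → false
  lot coverage ≥ 52%: 81 ≥ 52 is true
  structure height ≤ 137 ft: 149 ≤ 137 is false
  parcel in flood zone: yes → true
  plans stamped by licensed engineer: yes → true
Combine:
[1.1.2] exactly-one(false, false) = false
[1.1] false → false (antecedent false ⇒ implication holds) = true
[1.2] true OR false OR true = true
[1] true → true = true
[2.1.1.1] exactly-one(true, true) = false
[2.1.1] NOT false = true
[2.1] NOT true = false
[2.2.1] exactly-one(false, true) = true
[2.2] NOT true = false
[2.3] true AND false = false
[2] false OR false OR false = false
[3.1.1] true OR false = true
[3.1.2] true OR true = true
[3.1.3] true AND true = true
[3.1] exactly-one(true, true, true) = false
[3] NOT false = true
[root] true AND false AND true = false
Overall: false → denied

Denied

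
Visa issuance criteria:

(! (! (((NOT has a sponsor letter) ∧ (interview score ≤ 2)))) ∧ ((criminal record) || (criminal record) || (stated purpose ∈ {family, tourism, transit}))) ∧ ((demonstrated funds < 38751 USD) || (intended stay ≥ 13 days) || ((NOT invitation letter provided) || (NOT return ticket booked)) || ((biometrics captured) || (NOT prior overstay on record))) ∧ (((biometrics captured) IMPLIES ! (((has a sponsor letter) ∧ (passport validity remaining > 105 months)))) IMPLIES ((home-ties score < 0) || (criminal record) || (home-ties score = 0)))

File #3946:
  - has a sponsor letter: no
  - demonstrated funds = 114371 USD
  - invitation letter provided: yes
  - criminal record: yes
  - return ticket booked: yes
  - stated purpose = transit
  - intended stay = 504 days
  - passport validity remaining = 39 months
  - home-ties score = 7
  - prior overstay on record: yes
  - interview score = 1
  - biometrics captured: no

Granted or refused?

Granted

Atomic conditions:
  NOT has a sponsor letter: no → true
  interview score ≤ 2: 1 ≤ 2 is true
  criminal record: yes → true
  stated purpose ∈ {family, tourism, transit}: transit is in the set → true
  demonstrated funds < 38751 USD: 114371 < 38751 is false
  intended stay ≥ 13 days: 504 ≥ 13 is true
  NOT invitation letter provided: yes → false
  NOT return ticket booked: yes → false
  biometrics captured: no → false
  NOT prior overstay on record: yes → false
  has a sponsor letter: no → false
  passport validity remaining > 105 months: 39 > 105 is false
  home-ties score < 0: 7 < 0 is false
  home-ties score = 0: 7 == 0 is false
Combine:
[1.1.1.1] true AND true = true
[1.1.1] NOT true = false
[1.1] NOT false = true
[1.2] true OR true OR true = true
[1] true AND true = true
[2.3] false OR false = false
[2.4] false OR false = false
[2] false OR true OR false OR false = true
[3.1.2.1] false AND false = false
[3.1.2] NOT false = true
[3.1] false → true (antecedent false ⇒ implication holds) = true
[3.2] false OR true OR false = true
[3] true → true = true
[root] true AND true AND true = true
Overall: true → granted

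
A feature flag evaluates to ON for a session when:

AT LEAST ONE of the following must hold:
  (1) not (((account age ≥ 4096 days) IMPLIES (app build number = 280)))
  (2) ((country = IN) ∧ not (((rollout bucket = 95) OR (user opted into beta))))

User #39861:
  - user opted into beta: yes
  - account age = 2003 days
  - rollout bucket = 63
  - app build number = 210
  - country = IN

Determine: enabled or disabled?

Disabled

Atomic conditions:
  account age ≥ 4096 days: 2003 ≥ 4096 is false
  app build number = 280: 210 == 280 is false
  country = IN: IN == IN is true
  rollout bucket = 95: 63 == 95 is false
  user opted into beta: yes → true
Combine:
[1.1] false → false (antecedent false ⇒ implication holds) = true
[1] NOT true = false
[2.2.1] false OR true = true
[2.2] NOT true = false
[2] true AND false = false
[root] false OR false = false
Overall: false → disabled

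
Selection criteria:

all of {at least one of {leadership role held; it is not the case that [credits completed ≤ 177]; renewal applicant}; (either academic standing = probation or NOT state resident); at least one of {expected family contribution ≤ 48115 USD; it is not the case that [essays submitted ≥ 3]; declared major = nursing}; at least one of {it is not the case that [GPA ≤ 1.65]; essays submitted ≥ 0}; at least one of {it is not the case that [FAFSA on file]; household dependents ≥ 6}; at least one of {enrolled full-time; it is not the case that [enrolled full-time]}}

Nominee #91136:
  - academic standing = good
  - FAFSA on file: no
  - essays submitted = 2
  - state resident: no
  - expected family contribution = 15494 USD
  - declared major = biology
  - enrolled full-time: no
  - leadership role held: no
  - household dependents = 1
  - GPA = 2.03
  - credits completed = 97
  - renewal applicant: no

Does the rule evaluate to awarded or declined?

Declined

Atomic conditions:
  leadership role held: no → false
  credits completed ≤ 177: 97 ≤ 177 is true
  renewal applicant: no → false
  academic standing = probation: good == probation is false
  NOT state resident: no → true
  expected family contribution ≤ 48115 USD: 15494 ≤ 48115 is true
  essays submitted ≥ 3: 2 ≥ 3 is false
  declared major = nursing: biology == nursing is false
  GPA ≤ 1.65: 2.03 ≤ 1.65 is false
  essays submitted ≥ 0: 2 ≥ 0 is true
  FAFSA on file: no → false
  household dependents ≥ 6: 1 ≥ 6 is false
  enrolled full-time: no → false
Combine:
[1.2] NOT true = false
[1] false OR false OR false = false
[2] false OR true = true
[3.2] NOT false = true
[3] true OR true OR false = true
[4.1] NOT false = true
[4] true OR true = true
[5.1] NOT false = true
[5] true OR false = true
[6.2] NOT false = true
[6] false OR true = true
[root] false AND true AND true AND true AND true AND true = false
Overall: false → declined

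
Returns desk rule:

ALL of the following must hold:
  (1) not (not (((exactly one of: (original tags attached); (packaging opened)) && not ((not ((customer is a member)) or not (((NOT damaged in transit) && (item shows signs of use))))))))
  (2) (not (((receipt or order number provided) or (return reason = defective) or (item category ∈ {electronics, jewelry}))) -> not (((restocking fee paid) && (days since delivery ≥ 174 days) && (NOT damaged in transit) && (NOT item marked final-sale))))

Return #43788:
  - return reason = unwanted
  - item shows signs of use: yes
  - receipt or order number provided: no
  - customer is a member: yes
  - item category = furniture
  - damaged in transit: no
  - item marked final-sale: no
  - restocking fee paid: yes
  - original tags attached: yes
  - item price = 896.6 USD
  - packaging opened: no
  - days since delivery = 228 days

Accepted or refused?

Atomic conditions:
  original tags attached: yes → true
  packaging opened: no → false
  customer is a member: yes → true
  NOT damaged in transit: no → true
  item shows signs of use: yes → true
  receipt or order number provided: no → false
  return reason = defective: unwanted == defective is false
  item category ∈ {electronics, jewelry}: furniture is not in the set → false
  restocking fee paid: yes → true
  days since delivery ≥ 174 days: 228 ≥ 174 is true
  NOT item marked final-sale: no → true
Combine:
[1.1.1.1] exactly-one(true, false) = true
[1.1.1.2.1.1] NOT true = false
[1.1.1.2.1.2.1] true AND true = true
[1.1.1.2.1.2] NOT true = false
[1.1.1.2.1] false OR false = false
[1.1.1.2] NOT false = true
[1.1.1] true AND true = true
[1.1] NOT true = false
[1] NOT false = true
[2.1.1] false OR false OR false = false
[2.1] NOT false = true
[2.2.1] true AND true AND true AND true = true
[2.2] NOT true = false
[2] true → false = false
[root] true AND false = false
Overall: false → refused

Refused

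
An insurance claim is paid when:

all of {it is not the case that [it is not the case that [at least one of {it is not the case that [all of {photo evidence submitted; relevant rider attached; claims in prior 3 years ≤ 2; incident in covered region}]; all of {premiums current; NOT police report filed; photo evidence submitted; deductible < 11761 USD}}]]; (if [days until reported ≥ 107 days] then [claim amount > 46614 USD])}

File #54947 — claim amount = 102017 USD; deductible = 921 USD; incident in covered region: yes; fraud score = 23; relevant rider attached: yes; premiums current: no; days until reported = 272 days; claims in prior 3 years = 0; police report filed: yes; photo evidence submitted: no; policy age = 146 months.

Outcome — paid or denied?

Paid

Atomic conditions:
  photo evidence submitted: no → false
  relevant rider attached: yes → true
  claims in prior 3 years ≤ 2: 0 ≤ 2 is true
  incident in covered region: yes → true
  premiums current: no → false
  NOT police report filed: yes → false
  deductible < 11761 USD: 921 < 11761 is true
  days until reported ≥ 107 days: 272 ≥ 107 is true
  claim amount > 46614 USD: 102017 > 46614 is true
Combine:
[1.1.1.1.1] false AND true AND true AND true = false
[1.1.1.1] NOT false = true
[1.1.1.2] false AND false AND false AND true = false
[1.1.1] true OR false = true
[1.1] NOT true = false
[1] NOT false = true
[2] true → true = true
[root] true AND true = true
Overall: true → paid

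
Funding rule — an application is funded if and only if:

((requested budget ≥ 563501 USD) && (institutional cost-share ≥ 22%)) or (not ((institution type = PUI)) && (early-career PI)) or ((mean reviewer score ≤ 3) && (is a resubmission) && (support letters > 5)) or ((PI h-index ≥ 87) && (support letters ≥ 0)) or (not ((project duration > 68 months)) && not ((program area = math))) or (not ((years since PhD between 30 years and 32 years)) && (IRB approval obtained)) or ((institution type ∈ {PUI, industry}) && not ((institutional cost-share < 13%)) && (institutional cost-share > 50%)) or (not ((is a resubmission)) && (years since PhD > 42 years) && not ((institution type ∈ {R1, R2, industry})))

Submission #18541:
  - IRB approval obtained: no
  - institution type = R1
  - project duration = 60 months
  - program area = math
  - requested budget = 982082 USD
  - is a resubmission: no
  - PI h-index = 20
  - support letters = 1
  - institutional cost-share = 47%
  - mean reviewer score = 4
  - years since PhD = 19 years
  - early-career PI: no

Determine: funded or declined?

Atomic conditions:
  requested budget ≥ 563501 USD: 982082 ≥ 563501 is true
  institutional cost-share ≥ 22%: 47 ≥ 22 is true
  institution type = PUI: R1 == PUI is false
  early-career PI: no → false
  mean reviewer score ≤ 3: 4 ≤ 3 is false
  is a resubmission: no → false
  support letters > 5: 1 > 5 is false
  PI h-index ≥ 87: 20 ≥ 87 is false
  support letters ≥ 0: 1 ≥ 0 is true
  project duration > 68 months: 60 > 68 is false
  program area = math: math == math is true
  years since PhD between 30 years and 32 years: 19 in [30, 32] is false
  IRB approval obtained: no → false
  institution type ∈ {PUI, industry}: R1 is not in the set → false
  institutional cost-share < 13%: 47 < 13 is false
  institutional cost-share > 50%: 47 > 50 is false
  years since PhD > 42 years: 19 > 42 is false
  institution type ∈ {R1, R2, industry}: R1 is in the set → true
Combine:
[1] true AND true = true
[2.1] NOT false = true
[2] true AND false = false
[3] false AND false AND false = false
[4] false AND true = false
[5.1] NOT false = true
[5.2] NOT true = false
[5] true AND false = false
[6.1] NOT false = true
[6] true AND false = false
[7.2] NOT false = true
[7] false AND true AND false = false
[8.1] NOT false = true
[8.3] NOT true = false
[8] true AND false AND false = false
[root] true OR false OR false OR false OR false OR false OR false OR false = true
Overall: true → funded

Funded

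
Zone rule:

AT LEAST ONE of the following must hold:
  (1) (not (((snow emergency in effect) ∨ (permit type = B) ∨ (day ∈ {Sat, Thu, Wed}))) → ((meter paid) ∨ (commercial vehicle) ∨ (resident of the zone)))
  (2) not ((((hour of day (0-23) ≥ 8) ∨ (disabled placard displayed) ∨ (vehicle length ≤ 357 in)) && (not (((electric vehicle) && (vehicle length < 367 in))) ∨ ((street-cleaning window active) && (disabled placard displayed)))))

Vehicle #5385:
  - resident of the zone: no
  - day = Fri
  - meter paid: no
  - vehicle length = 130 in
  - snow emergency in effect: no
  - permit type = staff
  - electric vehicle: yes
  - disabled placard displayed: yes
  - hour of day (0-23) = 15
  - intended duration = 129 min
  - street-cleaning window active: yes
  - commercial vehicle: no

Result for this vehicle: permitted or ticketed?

Ticketed

Atomic conditions:
  snow emergency in effect: no → false
  permit type = B: staff == B is false
  day ∈ {Sat, Thu, Wed}: Fri is not in the set → false
  meter paid: no → false
  commercial vehicle: no → false
  resident of the zone: no → false
  hour of day (0-23) ≥ 8: 15 ≥ 8 is true
  disabled placard displayed: yes → true
  vehicle length ≤ 357 in: 130 ≤ 357 is true
  electric vehicle: yes → true
  vehicle length < 367 in: 130 < 367 is true
  street-cleaning window active: yes → true
Combine:
[1.1.1] false OR false OR false = false
[1.1] NOT false = true
[1.2] false OR false OR false = false
[1] true → false = false
[2.1.1] true OR true OR true = true
[2.1.2.1.1] true AND true = true
[2.1.2.1] NOT true = false
[2.1.2.2] true AND true = true
[2.1.2] false OR true = true
[2.1] true AND true = true
[2] NOT true = false
[root] false OR false = false
Overall: false → ticketed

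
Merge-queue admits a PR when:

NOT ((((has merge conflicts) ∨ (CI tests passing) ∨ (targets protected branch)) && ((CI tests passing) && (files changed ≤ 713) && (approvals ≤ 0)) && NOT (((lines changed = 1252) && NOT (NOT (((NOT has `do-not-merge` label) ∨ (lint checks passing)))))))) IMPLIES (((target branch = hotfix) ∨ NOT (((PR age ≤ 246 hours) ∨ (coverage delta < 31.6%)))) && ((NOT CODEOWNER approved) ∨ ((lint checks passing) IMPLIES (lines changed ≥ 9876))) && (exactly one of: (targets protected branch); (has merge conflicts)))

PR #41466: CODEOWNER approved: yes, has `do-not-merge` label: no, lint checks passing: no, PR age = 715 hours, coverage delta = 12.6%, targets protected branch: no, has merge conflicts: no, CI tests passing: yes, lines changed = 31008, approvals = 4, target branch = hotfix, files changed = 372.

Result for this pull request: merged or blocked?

Blocked

Atomic conditions:
  has merge conflicts: no → false
  CI tests passing: yes → true
  targets protected branch: no → false
  files changed ≤ 713: 372 ≤ 713 is true
  approvals ≤ 0: 4 ≤ 0 is false
  lines changed = 1252: 31008 == 1252 is false
  NOT has `do-not-merge` label: no → true
  lint checks passing: no → false
  target branch = hotfix: hotfix == hotfix is true
  PR age ≤ 246 hours: 715 ≤ 246 is false
  coverage delta < 31.6%: 12.6 < 31.6 is true
  NOT CODEOWNER approved: yes → false
  lines changed ≥ 9876: 31008 ≥ 9876 is true
Combine:
[1.1.1] false OR true OR false = true
[1.1.2] true AND true AND false = false
[1.1.3.1.2.1.1] true OR false = true
[1.1.3.1.2.1] NOT true = false
[1.1.3.1.2] NOT false = true
[1.1.3.1] false AND true = false
[1.1.3] NOT false = true
[1.1] true AND false AND true = false
[1] NOT false = true
[2.1.2.1] false OR true = true
[2.1.2] NOT true = false
[2.1] true OR false = true
[2.2.2] false → true (antecedent false ⇒ implication holds) = true
[2.2] false OR true = true
[2.3] exactly-one(false, false) = false
[2] true AND true AND false = false
[root] true → false = false
Overall: false → blocked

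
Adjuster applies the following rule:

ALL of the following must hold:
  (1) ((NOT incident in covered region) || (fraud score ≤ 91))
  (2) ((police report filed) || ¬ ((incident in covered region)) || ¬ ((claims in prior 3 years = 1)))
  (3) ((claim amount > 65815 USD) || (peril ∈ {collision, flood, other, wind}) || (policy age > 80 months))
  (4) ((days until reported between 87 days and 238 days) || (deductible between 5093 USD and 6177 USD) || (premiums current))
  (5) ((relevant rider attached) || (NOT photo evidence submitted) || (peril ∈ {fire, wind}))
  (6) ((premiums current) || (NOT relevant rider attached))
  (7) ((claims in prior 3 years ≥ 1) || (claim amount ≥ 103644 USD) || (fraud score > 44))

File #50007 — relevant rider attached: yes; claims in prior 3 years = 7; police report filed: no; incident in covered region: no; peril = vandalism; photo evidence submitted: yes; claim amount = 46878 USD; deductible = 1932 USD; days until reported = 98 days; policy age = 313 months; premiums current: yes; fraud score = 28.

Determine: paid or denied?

Paid

Atomic conditions:
  NOT incident in covered region: no → true
  fraud score ≤ 91: 28 ≤ 91 is true
  police report filed: no → false
  incident in covered region: no → false
  claims in prior 3 years = 1: 7 == 1 is false
  claim amount > 65815 USD: 46878 > 65815 is false
  peril ∈ {collision, flood, other, wind}: vandalism is not in the set → false
  policy age > 80 months: 313 > 80 is true
  days until reported between 87 days and 238 days: 98 in [87, 238] is true
  deductible between 5093 USD and 6177 USD: 1932 in [5093, 6177] is false
  premiums current: yes → true
  relevant rider attached: yes → true
  NOT photo evidence submitted: yes → false
  peril ∈ {fire, wind}: vandalism is not in the set → false
  NOT relevant rider attached: yes → false
  claims in prior 3 years ≥ 1: 7 ≥ 1 is true
  claim amount ≥ 103644 USD: 46878 ≥ 103644 is false
  fraud score > 44: 28 > 44 is false
Combine:
[1] true OR true = true
[2.2] NOT false = true
[2.3] NOT false = true
[2] false OR true OR true = true
[3] false OR false OR true = true
[4] true OR false OR true = true
[5] true OR false OR false = true
[6] true OR false = true
[7] true OR false OR false = true
[root] true AND true AND true AND true AND true AND true AND true = true
Overall: true → paid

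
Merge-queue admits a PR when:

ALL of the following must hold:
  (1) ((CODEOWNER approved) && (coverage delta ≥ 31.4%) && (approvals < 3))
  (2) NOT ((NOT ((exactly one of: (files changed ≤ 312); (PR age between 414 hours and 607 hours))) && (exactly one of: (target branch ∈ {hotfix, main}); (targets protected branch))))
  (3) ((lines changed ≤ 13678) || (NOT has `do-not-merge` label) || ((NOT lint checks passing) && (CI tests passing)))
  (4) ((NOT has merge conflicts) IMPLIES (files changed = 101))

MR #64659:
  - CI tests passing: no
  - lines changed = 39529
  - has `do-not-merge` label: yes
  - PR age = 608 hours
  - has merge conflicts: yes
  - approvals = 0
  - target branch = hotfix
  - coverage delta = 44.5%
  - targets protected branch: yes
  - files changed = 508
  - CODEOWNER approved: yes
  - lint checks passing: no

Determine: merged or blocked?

Atomic conditions:
  CODEOWNER approved: yes → true
  coverage delta ≥ 31.4%: 44.5 ≥ 31.4 is true
  approvals < 3: 0 < 3 is true
  files changed ≤ 312: 508 ≤ 312 is false
  PR age between 414 hours and 607 hours: 608 in [414, 607] is false
  target branch ∈ {hotfix, main}: hotfix is in the set → true
  targets protected branch: yes → true
  lines changed ≤ 13678: 39529 ≤ 13678 is false
  NOT has `do-not-merge` label: yes → false
  NOT lint checks passing: no → true
  CI tests passing: no → false
  NOT has merge conflicts: yes → false
  files changed = 101: 508 == 101 is false
Combine:
[1] true AND true AND true = true
[2.1.1.1] exactly-one(false, false) = false
[2.1.1] NOT false = true
[2.1.2] exactly-one(true, true) = false
[2.1] true AND false = false
[2] NOT false = true
[3.3] true AND false = false
[3] false OR false OR false = false
[4] false → false (antecedent false ⇒ implication holds) = true
[root] true AND true AND false AND true = false
Overall: false → blocked

Blocked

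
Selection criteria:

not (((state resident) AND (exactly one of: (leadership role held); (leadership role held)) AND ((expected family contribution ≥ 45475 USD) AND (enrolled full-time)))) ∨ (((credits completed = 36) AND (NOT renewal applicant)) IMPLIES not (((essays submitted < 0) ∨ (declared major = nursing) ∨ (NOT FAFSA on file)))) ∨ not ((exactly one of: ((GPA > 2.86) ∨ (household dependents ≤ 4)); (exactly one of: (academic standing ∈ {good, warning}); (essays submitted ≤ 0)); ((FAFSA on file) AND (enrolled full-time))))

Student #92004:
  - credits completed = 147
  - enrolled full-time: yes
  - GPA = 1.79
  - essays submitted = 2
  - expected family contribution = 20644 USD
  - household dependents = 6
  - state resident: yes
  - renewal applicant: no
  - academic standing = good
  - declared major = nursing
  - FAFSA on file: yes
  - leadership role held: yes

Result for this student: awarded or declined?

Atomic conditions:
  state resident: yes → true
  leadership role held: yes → true
  expected family contribution ≥ 45475 USD: 20644 ≥ 45475 is false
  enrolled full-time: yes → true
  credits completed = 36: 147 == 36 is false
  NOT renewal applicant: no → true
  essays submitted < 0: 2 < 0 is false
  declared major = nursing: nursing == nursing is true
  NOT FAFSA on file: yes → false
  GPA > 2.86: 1.79 > 2.86 is false
  household dependents ≤ 4: 6 ≤ 4 is false
  academic standing ∈ {good, warning}: good is in the set → true
  essays submitted ≤ 0: 2 ≤ 0 is false
  FAFSA on file: yes → true
Combine:
[1.1.2] exactly-one(true, true) = false
[1.1.3] false AND true = false
[1.1] true AND false AND false = false
[1] NOT false = true
[2.1] false AND true = false
[2.2.1] false OR true OR false = true
[2.2] NOT true = false
[2] false → false (antecedent false ⇒ implication holds) = true
[3.1.1] false OR false = false
[3.1.2] exactly-one(true, false) = true
[3.1.3] true AND true = true
[3.1] exactly-one(false, true, true) = false
[3] NOT false = true
[root] true OR true OR true = true
Overall: true → awarded

Awarded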